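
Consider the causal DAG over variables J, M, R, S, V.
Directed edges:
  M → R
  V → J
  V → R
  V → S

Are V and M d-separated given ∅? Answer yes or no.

Bayes-Ball from V | ∅ reaches {J,R,S}.
M ∉ reach(V|∅) ⇒ V ⊥ M | ∅.

Yes — V ⊥ M | ∅.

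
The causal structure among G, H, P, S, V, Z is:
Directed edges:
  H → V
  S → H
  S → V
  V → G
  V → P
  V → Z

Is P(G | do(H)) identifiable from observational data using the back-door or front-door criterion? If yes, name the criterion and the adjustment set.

desc(H)\{H}={G,P,V,Z}; candidates ⊆ {S}.
size 0: {}; under {} H still reaches {G,P,S,V,Z} ∋ G.
{S}: H⊥G given {S} in G with H→· removed — back-door holds.
P(G|do(H)) = Σ_{S} P(G|H,S)·P(S).

P(G|do(H)): backdoor, adjust for {S}.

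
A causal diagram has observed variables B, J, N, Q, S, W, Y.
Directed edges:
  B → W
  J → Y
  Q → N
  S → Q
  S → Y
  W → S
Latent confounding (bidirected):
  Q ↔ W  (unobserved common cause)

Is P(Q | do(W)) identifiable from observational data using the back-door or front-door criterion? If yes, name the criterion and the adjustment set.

desc(W)\{W}={N,Q,S,Y}; candidates ⊆ {B,J}.
W↔Q: latent back-door arc(s) into W.
size 0: {}; under {} W still reaches {B,N,Q} ∋ Q.
size 1: {B}, {J}; under {B} W still reaches {N,Q} ∋ Q.
size 2: {B,J}; under {B,J} W still reaches {N,Q} ∋ Q.
W↔Q cannot be blocked by any observed set — no back-door set.
{S}: (i) intercepts every directed W→Q path; (ii) no back-door W→{S}; (iii) {W} blocks every back-door {S}→Q. Front-door holds.
P(Q|do(W)) = Σ_{S} P(S|W) Σ_{W'} P(Q|S,W')P(W').

P(Q|do(W)): frontdoor, adjust for {S}.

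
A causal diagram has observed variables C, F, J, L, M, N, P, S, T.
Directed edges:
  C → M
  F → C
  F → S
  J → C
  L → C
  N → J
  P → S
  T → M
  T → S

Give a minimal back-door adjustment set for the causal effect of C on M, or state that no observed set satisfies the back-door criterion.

C→M: minimal back-door set ∅.

desc(C)\{C}={M}; candidates ⊆ {F,J,L,N,P,S,T}.
∅: C⊥M given ∅ in G with C→· removed — back-door holds.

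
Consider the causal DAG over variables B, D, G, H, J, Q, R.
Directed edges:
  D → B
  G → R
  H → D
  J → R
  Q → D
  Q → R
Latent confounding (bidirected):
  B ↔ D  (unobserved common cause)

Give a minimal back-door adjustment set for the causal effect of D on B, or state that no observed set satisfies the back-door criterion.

D→B: no observed back-door set.

desc(D)\{D}={B}; candidates ⊆ {G,H,J,Q,R}.
D↔B: latent back-door arc(s) into D.
size 0: {}; under {} D still reaches {B,H,Q,R} ∋ B.
size 1: {G}, {H}, {J} …(+2); under {G} D still reaches {B,H,Q,R} ∋ B.
size 2: {G,H}, {G,J}, {G,Q} …(+7); under {G,H} D still reaches {B,Q,R} ∋ B.
D↔B cannot be blocked by any observed set — no back-door set.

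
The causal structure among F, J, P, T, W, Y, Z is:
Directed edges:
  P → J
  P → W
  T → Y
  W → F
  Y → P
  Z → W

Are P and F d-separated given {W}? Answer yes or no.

Yes — P ⊥ F | {W}.

Bayes-Ball from P | {W} reaches {J,T,Y,Z}.
F ∉ reach(P|{W}) ⇒ P ⊥ F | {W}.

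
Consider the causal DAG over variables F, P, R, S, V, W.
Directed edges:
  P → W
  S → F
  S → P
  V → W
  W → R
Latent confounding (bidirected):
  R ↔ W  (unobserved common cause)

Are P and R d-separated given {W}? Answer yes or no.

Bayes-Ball from P | {W} reaches {F,R,S,V}.
R ∈ reach(P|{W}) ⇒ P ⊥̸ R | {W}.

No — P and R are d-connected given {W}.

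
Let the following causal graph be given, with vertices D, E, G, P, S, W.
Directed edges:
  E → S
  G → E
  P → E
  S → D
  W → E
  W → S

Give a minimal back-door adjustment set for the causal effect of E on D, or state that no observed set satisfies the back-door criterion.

desc(E)\{E}={D,S}; candidates ⊆ {G,P,W}.
size 0: {}; under {} E still reaches {D,G,P,S,W} ∋ D.
{W}: E⊥D given {W} in G with E→· removed — back-door holds.

E→D: minimal back-door set {W}.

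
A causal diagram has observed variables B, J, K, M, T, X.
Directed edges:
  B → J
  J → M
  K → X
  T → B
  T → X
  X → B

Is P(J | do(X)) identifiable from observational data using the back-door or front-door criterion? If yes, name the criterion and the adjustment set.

desc(X)\{X}={B,J,M}; candidates ⊆ {K,T}.
size 0: {}; under {} X still reaches {B,J,K,M,T} ∋ J.
{T}: X⊥J given {T} in G with X→· removed — back-door holds.
P(J|do(X)) = Σ_{T} P(J|X,T)·P(T).

P(J|do(X)): backdoor, adjust for {T}.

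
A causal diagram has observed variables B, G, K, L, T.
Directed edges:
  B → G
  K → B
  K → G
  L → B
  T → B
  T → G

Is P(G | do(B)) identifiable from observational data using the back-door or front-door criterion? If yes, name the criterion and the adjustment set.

P(G|do(B)): backdoor, adjust for {K, T}.

desc(B)\{B}={G}; candidates ⊆ {K,L,T}.
size 0: {}; under {} B still reaches {G,K,L,T} ∋ G.
size 1: {K}, {L}, {T}; under {K} B still reaches {G,L,T} ∋ G.
{K,T}: B⊥G given {K,T} in G with B→· removed — back-door holds.
P(G|do(B)) = Σ_{K,T} P(G|B,K,T)·P(K,T).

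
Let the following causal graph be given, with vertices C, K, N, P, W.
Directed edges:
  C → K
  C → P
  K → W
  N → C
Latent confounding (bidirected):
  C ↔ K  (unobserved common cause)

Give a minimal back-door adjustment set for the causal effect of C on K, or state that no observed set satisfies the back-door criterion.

desc(C)\{C}={K,P,W}; candidates ⊆ {N}.
C↔K: latent back-door arc(s) into C.
size 0: {}; under {} C still reaches {K,N,W} ∋ K.
size 1: {N}; under {N} C still reaches {K,W} ∋ K.
C↔K cannot be blocked by any observed set — no back-door set.

C→K: no observed back-door set.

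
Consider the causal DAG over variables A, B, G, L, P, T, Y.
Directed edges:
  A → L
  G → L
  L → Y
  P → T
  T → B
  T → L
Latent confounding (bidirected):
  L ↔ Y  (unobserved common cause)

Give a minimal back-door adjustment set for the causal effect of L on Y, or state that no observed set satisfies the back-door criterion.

desc(L)\{L}={Y}; candidates ⊆ {A,B,G,P,T}.
L↔Y: latent back-door arc(s) into L.
size 0: {}; under {} L still reaches {A,B,G,P,T,Y} ∋ Y.
size 1: {A}, {B}, {G} …(+2); under {A} L still reaches {B,G,P,T,Y} ∋ Y.
size 2: {A,B}, {A,G}, {A,P} …(+7); under {A,B} L still reaches {G,P,T,Y} ∋ Y.
L↔Y cannot be blocked by any observed set — no back-door set.

L→Y: no observed back-door set.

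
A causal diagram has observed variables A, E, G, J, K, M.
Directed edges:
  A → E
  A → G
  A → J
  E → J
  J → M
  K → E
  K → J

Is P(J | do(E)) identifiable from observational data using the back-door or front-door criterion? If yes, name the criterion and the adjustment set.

desc(E)\{E}={J,M}; candidates ⊆ {A,G,K}.
size 0: {}; under {} E still reaches {A,G,J,K,M} ∋ J.
size 1: {A}, {G}, {K}; under {A} E still reaches {J,K,M} ∋ J.
{A,K}: E⊥J given {A,K} in G with E→· removed — back-door holds.
P(J|do(E)) = Σ_{A,K} P(J|E,A,K)·P(A,K).

P(J|do(E)): backdoor, adjust for {A, K}.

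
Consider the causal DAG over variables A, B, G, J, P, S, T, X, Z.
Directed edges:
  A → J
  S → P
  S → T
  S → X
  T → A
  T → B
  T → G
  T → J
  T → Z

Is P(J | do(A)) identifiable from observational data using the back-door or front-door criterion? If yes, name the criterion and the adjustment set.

P(J|do(A)): backdoor, adjust for {T}.

desc(A)\{A}={J}; candidates ⊆ {B,G,P,S,T,X,Z}.
size 0: {}; under {} A still reaches {B,G,J,P,S,T,X,Z} ∋ J.
{T}: A⊥J given {T} in G with A→· removed — back-door holds.
P(J|do(A)) = Σ_{T} P(J|A,T)·P(T).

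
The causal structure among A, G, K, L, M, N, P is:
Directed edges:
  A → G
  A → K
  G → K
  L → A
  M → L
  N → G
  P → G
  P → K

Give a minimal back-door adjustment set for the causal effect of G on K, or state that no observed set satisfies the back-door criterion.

G→K: minimal back-door set {A, P}.

desc(G)\{G}={K}; candidates ⊆ {A,L,M,N,P}.
size 0: {}; under {} G still reaches {A,K,L,M,N,P} ∋ K.
size 1: {A}, {L}, {M} …(+2); under {A} G still reaches {K,N,P} ∋ K.
{A,P}: G⊥K given {A,P} in G with G→· removed — back-door holds.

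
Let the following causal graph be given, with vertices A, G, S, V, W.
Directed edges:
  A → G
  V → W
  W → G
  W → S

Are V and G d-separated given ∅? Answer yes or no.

No — V and G are d-connected given ∅.

Bayes-Ball from V | ∅ reaches {G,S,W}.
G ∈ reach(V|∅) ⇒ V ⊥̸ G | ∅.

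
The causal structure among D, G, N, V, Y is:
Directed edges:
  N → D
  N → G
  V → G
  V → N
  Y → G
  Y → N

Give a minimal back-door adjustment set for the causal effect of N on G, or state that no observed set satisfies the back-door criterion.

N→G: minimal back-door set {V, Y}.

desc(N)\{N}={D,G}; candidates ⊆ {V,Y}.
size 0: {}; under {} N still reaches {G,V,Y} ∋ G.
size 1: {V}, {Y}; under {V} N still reaches {G,Y} ∋ G.
{V,Y}: N⊥G given {V,Y} in G with N→· removed — back-door holds.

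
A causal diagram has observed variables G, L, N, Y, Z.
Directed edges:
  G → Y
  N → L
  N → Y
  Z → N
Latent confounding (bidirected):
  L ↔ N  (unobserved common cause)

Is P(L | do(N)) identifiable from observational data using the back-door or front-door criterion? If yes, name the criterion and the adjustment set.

P(L|do(N)): not identifiable (no BD/FD set).

desc(N)\{N}={L,Y}; candidates ⊆ {G,Z}.
N↔L: latent back-door arc(s) into N.
size 0: {}; under {} N still reaches {L,Z} ∋ L.
size 1: {G}, {Z}; under {G} N still reaches {L,Z} ∋ L.
size 2: {G,Z}; under {G,Z} N still reaches {L} ∋ L.
N↔L cannot be blocked by any observed set — no back-door set.
No mediator lies on a directed N→…→L path.
Neither criterion identifies P(L|do(N)) in this graph.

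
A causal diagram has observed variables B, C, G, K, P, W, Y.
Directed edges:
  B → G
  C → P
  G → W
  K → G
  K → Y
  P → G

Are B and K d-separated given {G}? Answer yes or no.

No — B and K are d-connected given {G}.

Bayes-Ball from B | {G} reaches {C,K,P,Y}.
K ∈ reach(B|{G}) ⇒ B ⊥̸ K | {G}.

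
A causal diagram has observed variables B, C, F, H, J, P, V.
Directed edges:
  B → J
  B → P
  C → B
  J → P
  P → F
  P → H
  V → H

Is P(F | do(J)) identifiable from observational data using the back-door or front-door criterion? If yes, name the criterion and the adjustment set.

P(F|do(J)): backdoor, adjust for {B}.

desc(J)\{J}={F,H,P}; candidates ⊆ {B,C,V}.
size 0: {}; under {} J still reaches {B,C,F,H,P} ∋ F.
{B}: J⊥F given {B} in G with J→· removed — back-door holds.
P(F|do(J)) = Σ_{B} P(F|J,B)·P(B).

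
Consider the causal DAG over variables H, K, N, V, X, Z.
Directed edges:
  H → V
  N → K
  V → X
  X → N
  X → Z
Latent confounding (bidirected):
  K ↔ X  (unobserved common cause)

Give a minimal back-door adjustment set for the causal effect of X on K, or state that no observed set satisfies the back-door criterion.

X→K: no observed back-door set.

desc(X)\{X}={K,N,Z}; candidates ⊆ {H,V}.
X↔K: latent back-door arc(s) into X.
size 0: {}; under {} X still reaches {H,K,V} ∋ K.
size 1: {H}, {V}; under {H} X still reaches {K,V} ∋ K.
size 2: {H,V}; under {H,V} X still reaches {K} ∋ K.
X↔K cannot be blocked by any observed set — no back-door set.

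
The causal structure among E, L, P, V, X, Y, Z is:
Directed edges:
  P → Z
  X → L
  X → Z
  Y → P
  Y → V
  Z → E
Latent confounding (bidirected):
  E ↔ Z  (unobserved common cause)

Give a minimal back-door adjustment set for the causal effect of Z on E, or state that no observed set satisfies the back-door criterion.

Z→E: no observed back-door set.

desc(Z)\{Z}={E}; candidates ⊆ {L,P,V,X,Y}.
Z↔E: latent back-door arc(s) into Z.
size 0: {}; under {} Z still reaches {E,L,P,V,X,Y} ∋ E.
size 1: {L}, {P}, {V} …(+2); under {L} Z still reaches {E,P,V,X,Y} ∋ E.
size 2: {L,P}, {L,V}, {L,X} …(+7); under {L,P} Z still reaches {E,X} ∋ E.
Z↔E cannot be blocked by any observed set — no back-door set.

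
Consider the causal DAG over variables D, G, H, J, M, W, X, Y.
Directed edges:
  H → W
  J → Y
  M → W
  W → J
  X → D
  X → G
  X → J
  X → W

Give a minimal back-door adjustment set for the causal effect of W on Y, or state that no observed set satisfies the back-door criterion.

W→Y: minimal back-door set {X}.

desc(W)\{W}={J,Y}; candidates ⊆ {D,G,H,M,X}.
size 0: {}; under {} W still reaches {D,G,H,J,M,X,Y} ∋ Y.
{X}: W⊥Y given {X} in G with W→· removed — back-door holds.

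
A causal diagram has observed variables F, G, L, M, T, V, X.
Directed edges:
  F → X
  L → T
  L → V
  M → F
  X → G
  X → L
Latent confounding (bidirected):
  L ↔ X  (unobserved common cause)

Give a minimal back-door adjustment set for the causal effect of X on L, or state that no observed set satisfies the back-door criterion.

desc(X)\{X}={G,L,T,V}; candidates ⊆ {F,M}.
X↔L: latent back-door arc(s) into X.
size 0: {}; under {} X still reaches {F,L,M,T,V} ∋ L.
size 1: {F}, {M}; under {F} X still reaches {L,T,V} ∋ L.
size 2: {F,M}; under {F,M} X still reaches {L,T,V} ∋ L.
X↔L cannot be blocked by any observed set — no back-door set.

X→L: no observed back-door set.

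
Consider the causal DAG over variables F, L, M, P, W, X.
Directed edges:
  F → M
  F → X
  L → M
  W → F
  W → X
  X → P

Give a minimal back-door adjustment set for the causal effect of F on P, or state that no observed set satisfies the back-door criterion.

desc(F)\{F}={M,P,X}; candidates ⊆ {L,W}.
size 0: {}; under {} F still reaches {P,W,X} ∋ P.
{W}: F⊥P given {W} in G with F→· removed — back-door holds.

F→P: minimal back-door set {W}.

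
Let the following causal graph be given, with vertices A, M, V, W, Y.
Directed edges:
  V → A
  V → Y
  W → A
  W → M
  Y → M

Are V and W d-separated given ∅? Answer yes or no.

Yes — V ⊥ W | ∅.

Bayes-Ball from V | ∅ reaches {A,M,Y}.
W ∉ reach(V|∅) ⇒ V ⊥ W | ∅.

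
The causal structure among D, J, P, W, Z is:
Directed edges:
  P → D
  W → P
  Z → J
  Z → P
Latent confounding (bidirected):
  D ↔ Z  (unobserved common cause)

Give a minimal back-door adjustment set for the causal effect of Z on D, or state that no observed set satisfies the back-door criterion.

Z→D: no observed back-door set.

desc(Z)\{Z}={D,J,P}; candidates ⊆ {W}.
Z↔D: latent back-door arc(s) into Z.
size 0: {}; under {} Z still reaches {D} ∋ D.
size 1: {W}; under {W} Z still reaches {D} ∋ D.
Z↔D cannot be blocked by any observed set — no back-door set.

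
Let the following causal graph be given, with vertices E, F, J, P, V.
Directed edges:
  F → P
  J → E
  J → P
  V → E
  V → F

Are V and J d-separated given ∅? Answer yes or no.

Yes — V ⊥ J | ∅.

Bayes-Ball from V | ∅ reaches {E,F,P}.
J ∉ reach(V|∅) ⇒ V ⊥ J | ∅.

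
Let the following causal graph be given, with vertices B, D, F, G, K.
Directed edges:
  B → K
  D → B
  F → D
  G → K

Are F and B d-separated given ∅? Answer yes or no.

Bayes-Ball from F | ∅ reaches {B,D,K}.
B ∈ reach(F|∅) ⇒ F ⊥̸ B | ∅.

No — F and B are d-connected given ∅.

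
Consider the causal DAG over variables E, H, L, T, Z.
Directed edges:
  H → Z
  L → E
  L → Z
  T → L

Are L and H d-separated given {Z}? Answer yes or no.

Bayes-Ball from L | {Z} reaches {E,H,T}.
H ∈ reach(L|{Z}) ⇒ L ⊥̸ H | {Z}.

No — L and H are d-connected given {Z}.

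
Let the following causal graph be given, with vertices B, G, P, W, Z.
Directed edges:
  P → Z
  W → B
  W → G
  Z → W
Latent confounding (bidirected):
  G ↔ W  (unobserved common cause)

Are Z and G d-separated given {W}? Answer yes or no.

No — Z and G are d-connected given {W}.

Bayes-Ball from Z | {W} reaches {G,P}.
G ∈ reach(Z|{W}) ⇒ Z ⊥̸ G | {W}.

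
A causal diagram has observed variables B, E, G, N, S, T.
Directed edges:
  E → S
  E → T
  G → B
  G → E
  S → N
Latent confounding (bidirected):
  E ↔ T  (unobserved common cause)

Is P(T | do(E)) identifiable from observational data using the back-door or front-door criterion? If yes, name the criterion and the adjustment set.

desc(E)\{E}={N,S,T}; candidates ⊆ {B,G}.
E↔T: latent back-door arc(s) into E.
size 0: {}; under {} E still reaches {B,G,T} ∋ T.
size 1: {B}, {G}; under {B} E still reaches {G,T} ∋ T.
size 2: {B,G}; under {B,G} E still reaches {T} ∋ T.
E↔T cannot be blocked by any observed set — no back-door set.
No mediator lies on a directed E→…→T path.
Neither criterion identifies P(T|do(E)) in this graph.

P(T|do(E)): not identifiable (no BD/FD set).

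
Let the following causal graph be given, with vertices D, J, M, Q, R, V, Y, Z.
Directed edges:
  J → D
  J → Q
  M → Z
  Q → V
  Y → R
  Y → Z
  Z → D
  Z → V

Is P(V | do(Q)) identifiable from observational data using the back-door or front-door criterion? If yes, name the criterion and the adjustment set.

desc(Q)\{Q}={V}; candidates ⊆ {D,J,M,R,Y,Z}.
∅: Q⊥V given ∅ in G with Q→· removed — back-door holds.
P(V|do(Q)) = P(V|Q) — no adjustment needed.

P(V|do(Q)): backdoor, adjust for ∅.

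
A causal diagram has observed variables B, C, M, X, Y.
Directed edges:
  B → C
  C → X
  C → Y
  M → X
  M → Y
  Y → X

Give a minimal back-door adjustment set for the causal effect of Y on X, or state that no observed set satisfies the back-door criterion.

desc(Y)\{Y}={X}; candidates ⊆ {B,C,M}.
size 0: {}; under {} Y still reaches {B,C,M,X} ∋ X.
size 1: {B}, {C}, {M}; under {B} Y still reaches {C,M,X} ∋ X.
{C,M}: Y⊥X given {C,M} in G with Y→· removed — back-door holds.

Y→X: minimal back-door set {C, M}.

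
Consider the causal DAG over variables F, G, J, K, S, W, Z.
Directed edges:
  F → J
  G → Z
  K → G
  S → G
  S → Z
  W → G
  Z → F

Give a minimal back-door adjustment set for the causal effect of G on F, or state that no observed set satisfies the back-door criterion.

desc(G)\{G}={F,J,Z}; candidates ⊆ {K,S,W}.
size 0: {}; under {} G still reaches {F,J,K,S,W,Z} ∋ F.
{S}: G⊥F given {S} in G with G→· removed — back-door holds.

G→F: minimal back-door set {S}.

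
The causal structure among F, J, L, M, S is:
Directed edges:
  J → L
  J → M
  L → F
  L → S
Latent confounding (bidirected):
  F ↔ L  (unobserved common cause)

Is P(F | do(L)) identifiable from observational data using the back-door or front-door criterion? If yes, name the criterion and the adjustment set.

P(F|do(L)): not identifiable (no BD/FD set).

desc(L)\{L}={F,S}; candidates ⊆ {J,M}.
L↔F: latent back-door arc(s) into L.
size 0: {}; under {} L still reaches {F,J,M} ∋ F.
size 1: {J}, {M}; under {J} L still reaches {F} ∋ F.
size 2: {J,M}; under {J,M} L still reaches {F} ∋ F.
L↔F cannot be blocked by any observed set — no back-door set.
No mediator lies on a directed L→…→F path.
Neither criterion identifies P(F|do(L)) in this graph.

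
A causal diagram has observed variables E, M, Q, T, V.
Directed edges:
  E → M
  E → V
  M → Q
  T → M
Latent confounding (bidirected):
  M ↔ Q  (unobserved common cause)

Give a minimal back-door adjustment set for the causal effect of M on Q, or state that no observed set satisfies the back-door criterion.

M→Q: no observed back-door set.

desc(M)\{M}={Q}; candidates ⊆ {E,T,V}.
M↔Q: latent back-door arc(s) into M.
size 0: {}; under {} M still reaches {E,Q,T,V} ∋ Q.
size 1: {E}, {T}, {V}; under {E} M still reaches {Q,T} ∋ Q.
size 2: {E,T}, {E,V}, {T,V}; under {E,T} M still reaches {Q} ∋ Q.
M↔Q cannot be blocked by any observed set — no back-door set.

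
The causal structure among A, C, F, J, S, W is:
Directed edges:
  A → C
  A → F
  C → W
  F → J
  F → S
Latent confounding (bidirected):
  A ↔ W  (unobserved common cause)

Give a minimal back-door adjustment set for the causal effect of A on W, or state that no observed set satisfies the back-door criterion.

desc(A)\{A}={C,F,J,S,W}; candidates ⊆ {—}.
A↔W: latent back-door arc(s) into A.
size 0: {}; under {} A still reaches {W} ∋ W.
A↔W cannot be blocked by any observed set — no back-door set.

A→W: no observed back-door set.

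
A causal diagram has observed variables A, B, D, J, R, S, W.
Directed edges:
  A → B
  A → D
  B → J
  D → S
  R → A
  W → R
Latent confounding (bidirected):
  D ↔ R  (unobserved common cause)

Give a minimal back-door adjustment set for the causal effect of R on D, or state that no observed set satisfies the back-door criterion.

desc(R)\{R}={A,B,D,J,S}; candidates ⊆ {W}.
R↔D: latent back-door arc(s) into R.
size 0: {}; under {} R still reaches {D,S,W} ∋ D.
size 1: {W}; under {W} R still reaches {D,S} ∋ D.
R↔D cannot be blocked by any observed set — no back-door set.

R→D: no observed back-door set.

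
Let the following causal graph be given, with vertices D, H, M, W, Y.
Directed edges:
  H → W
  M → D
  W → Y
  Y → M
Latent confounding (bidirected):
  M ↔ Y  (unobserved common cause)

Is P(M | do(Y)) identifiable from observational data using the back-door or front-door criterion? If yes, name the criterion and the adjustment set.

desc(Y)\{Y}={D,M}; candidates ⊆ {H,W}.
Y↔M: latent back-door arc(s) into Y.
size 0: {}; under {} Y still reaches {D,H,M,W} ∋ M.
size 1: {H}, {W}; under {H} Y still reaches {D,M,W} ∋ M.
size 2: {H,W}; under {H,W} Y still reaches {D,M} ∋ M.
Y↔M cannot be blocked by any observed set — no back-door set.
No mediator lies on a directed Y→…→M path.
Neither criterion identifies P(M|do(Y)) in this graph.

P(M|do(Y)): not identifiable (no BD/FD set).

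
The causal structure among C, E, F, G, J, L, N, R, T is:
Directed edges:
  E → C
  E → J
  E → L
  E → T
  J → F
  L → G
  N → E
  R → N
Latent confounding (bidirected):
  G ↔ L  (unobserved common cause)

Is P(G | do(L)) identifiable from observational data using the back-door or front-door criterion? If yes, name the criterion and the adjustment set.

P(G|do(L)): not identifiable (no BD/FD set).

desc(L)\{L}={G}; candidates ⊆ {C,E,F,J,N,R,T}.
L↔G: latent back-door arc(s) into L.
size 0: {}; under {} L still reaches {C,E,F,G,J,N,R,T} ∋ G.
size 1: {C}, {E}, {F} …(+4); under {C} L still reaches {E,F,G,J,N,R,T} ∋ G.
size 2: {C,E}, {C,F}, {C,J} …(+18); under {C,E} L still reaches {G} ∋ G.
L↔G cannot be blocked by any observed set — no back-door set.
No mediator lies on a directed L→…→G path.
Neither criterion identifies P(G|do(L)) in this graph.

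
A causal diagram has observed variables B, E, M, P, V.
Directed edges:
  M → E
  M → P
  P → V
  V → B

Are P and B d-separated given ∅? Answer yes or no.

No — P and B are d-connected given ∅.

Bayes-Ball from P | ∅ reaches {B,E,M,V}.
B ∈ reach(P|∅) ⇒ P ⊥̸ B | ∅.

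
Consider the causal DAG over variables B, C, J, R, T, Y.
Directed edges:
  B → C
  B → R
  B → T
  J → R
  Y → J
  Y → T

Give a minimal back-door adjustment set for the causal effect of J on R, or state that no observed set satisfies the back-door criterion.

J→R: minimal back-door set ∅.

desc(J)\{J}={R}; candidates ⊆ {B,C,T,Y}.
∅: J⊥R given ∅ in G with J→· removed — back-door holds.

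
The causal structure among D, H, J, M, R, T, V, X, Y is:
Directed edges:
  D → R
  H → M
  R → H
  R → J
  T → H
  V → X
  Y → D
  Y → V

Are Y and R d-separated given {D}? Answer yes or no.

Yes — Y ⊥ R | {D}.

Bayes-Ball from Y | {D} reaches {V,X}.
R ∉ reach(Y|{D}) ⇒ Y ⊥ R | {D}.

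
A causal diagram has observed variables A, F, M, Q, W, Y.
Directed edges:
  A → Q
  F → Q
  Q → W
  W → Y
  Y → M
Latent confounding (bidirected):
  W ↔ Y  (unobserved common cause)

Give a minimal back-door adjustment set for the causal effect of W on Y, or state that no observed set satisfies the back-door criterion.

desc(W)\{W}={M,Y}; candidates ⊆ {A,F,Q}.
W↔Y: latent back-door arc(s) into W.
size 0: {}; under {} W still reaches {A,F,M,Q,Y} ∋ Y.
size 1: {A}, {F}, {Q}; under {A} W still reaches {F,M,Q,Y} ∋ Y.
size 2: {A,F}, {A,Q}, {F,Q}; under {A,F} W still reaches {M,Q,Y} ∋ Y.
W↔Y cannot be blocked by any observed set — no back-door set.

W→Y: no observed back-door set.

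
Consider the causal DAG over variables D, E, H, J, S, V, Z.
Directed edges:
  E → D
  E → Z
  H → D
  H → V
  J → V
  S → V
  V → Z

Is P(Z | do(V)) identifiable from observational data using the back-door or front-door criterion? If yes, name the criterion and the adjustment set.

P(Z|do(V)): backdoor, adjust for ∅.

desc(V)\{V}={Z}; candidates ⊆ {D,E,H,J,S}.
∅: V⊥Z given ∅ in G with V→· removed — back-door holds.
P(Z|do(V)) = P(Z|V) — no adjustment needed.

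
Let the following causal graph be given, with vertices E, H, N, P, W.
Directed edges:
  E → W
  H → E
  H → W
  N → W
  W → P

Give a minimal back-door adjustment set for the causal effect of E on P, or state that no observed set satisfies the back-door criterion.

desc(E)\{E}={P,W}; candidates ⊆ {H,N}.
size 0: {}; under {} E still reaches {H,P,W} ∋ P.
{H}: E⊥P given {H} in G with E→· removed — back-door holds.

E→P: minimal back-door set {H}.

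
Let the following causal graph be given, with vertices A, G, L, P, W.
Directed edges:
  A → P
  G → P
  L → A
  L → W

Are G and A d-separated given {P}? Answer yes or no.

No — G and A are d-connected given {P}.

Bayes-Ball from G | {P} reaches {A,L,W}.
A ∈ reach(G|{P}) ⇒ G ⊥̸ A | {P}.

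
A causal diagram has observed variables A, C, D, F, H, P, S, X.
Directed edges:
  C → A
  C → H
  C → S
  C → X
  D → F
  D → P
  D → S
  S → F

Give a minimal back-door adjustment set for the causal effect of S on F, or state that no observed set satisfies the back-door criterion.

S→F: minimal back-door set {D}.

desc(S)\{S}={F}; candidates ⊆ {A,C,D,H,P,X}.
size 0: {}; under {} S still reaches {A,C,D,F,H,P,X} ∋ F.
{D}: S⊥F given {D} in G with S→· removed — back-door holds.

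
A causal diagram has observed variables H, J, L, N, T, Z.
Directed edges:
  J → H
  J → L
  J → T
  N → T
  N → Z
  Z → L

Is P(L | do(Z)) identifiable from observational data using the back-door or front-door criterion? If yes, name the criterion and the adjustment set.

P(L|do(Z)): backdoor, adjust for ∅.

desc(Z)\{Z}={L}; candidates ⊆ {H,J,N,T}.
∅: Z⊥L given ∅ in G with Z→· removed — back-door holds.
P(L|do(Z)) = P(L|Z) — no adjustment needed.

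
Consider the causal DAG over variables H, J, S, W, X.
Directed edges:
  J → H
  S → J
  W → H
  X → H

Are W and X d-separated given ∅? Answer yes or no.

Bayes-Ball from W | ∅ reaches {H}.
X ∉ reach(W|∅) ⇒ W ⊥ X | ∅.

Yes — W ⊥ X | ∅.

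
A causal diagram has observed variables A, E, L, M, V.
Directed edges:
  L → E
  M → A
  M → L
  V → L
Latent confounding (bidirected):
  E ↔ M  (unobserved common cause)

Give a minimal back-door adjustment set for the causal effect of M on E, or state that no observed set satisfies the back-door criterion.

M→E: no observed back-door set.

desc(M)\{M}={A,E,L}; candidates ⊆ {V}.
M↔E: latent back-door arc(s) into M.
size 0: {}; under {} M still reaches {E} ∋ E.
size 1: {V}; under {V} M still reaches {E} ∋ E.
M↔E cannot be blocked by any observed set — no back-door set.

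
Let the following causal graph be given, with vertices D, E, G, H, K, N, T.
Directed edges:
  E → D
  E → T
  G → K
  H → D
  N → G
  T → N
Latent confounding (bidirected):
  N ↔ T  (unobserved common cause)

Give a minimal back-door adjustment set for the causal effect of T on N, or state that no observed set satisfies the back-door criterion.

desc(T)\{T}={G,K,N}; candidates ⊆ {D,E,H}.
T↔N: latent back-door arc(s) into T.
size 0: {}; under {} T still reaches {D,E,G,K,N} ∋ N.
size 1: {D}, {E}, {H}; under {D} T still reaches {E,G,H,K,N} ∋ N.
size 2: {D,E}, {D,H}, {E,H}; under {D,E} T still reaches {G,K,N} ∋ N.
T↔N cannot be blocked by any observed set — no back-door set.

T→N: no observed back-door set.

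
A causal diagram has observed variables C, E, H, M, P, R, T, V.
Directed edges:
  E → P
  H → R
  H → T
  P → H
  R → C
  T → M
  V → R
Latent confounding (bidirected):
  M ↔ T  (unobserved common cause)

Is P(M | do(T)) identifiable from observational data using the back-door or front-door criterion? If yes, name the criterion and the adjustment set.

desc(T)\{T}={M}; candidates ⊆ {C,E,H,P,R,V}.
T↔M: latent back-door arc(s) into T.
size 0: {}; under {} T still reaches {C,E,H,M,P,R} ∋ M.
size 1: {C}, {E}, {H} …(+3); under {C} T still reaches {E,H,M,P,R,V} ∋ M.
size 2: {C,E}, {C,H}, {C,P} …(+12); under {C,E} T still reaches {H,M,P,R,V} ∋ M.
T↔M cannot be blocked by any observed set — no back-door set.
No mediator lies on a directed T→…→M path.
Neither criterion identifies P(M|do(T)) in this graph.

P(M|do(T)): not identifiable (no BD/FD set).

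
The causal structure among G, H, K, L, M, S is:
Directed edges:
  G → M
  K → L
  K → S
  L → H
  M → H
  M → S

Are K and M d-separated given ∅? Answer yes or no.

Yes — K ⊥ M | ∅.

Bayes-Ball from K | ∅ reaches {H,L,S}.
M ∉ reach(K|∅) ⇒ K ⊥ M | ∅.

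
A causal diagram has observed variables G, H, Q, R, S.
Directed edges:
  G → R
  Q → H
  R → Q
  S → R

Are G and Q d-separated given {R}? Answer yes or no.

Bayes-Ball from G | {R} reaches {S}.
Q ∉ reach(G|{R}) ⇒ G ⊥ Q | {R}.

Yes — G ⊥ Q | {R}.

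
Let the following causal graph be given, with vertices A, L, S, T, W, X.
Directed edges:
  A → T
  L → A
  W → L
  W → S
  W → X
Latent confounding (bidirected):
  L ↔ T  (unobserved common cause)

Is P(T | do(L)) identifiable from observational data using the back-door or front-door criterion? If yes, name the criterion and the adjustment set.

desc(L)\{L}={A,T}; candidates ⊆ {S,W,X}.
L↔T: latent back-door arc(s) into L.
size 0: {}; under {} L still reaches {S,T,W,X} ∋ T.
size 1: {S}, {W}, {X}; under {S} L still reaches {T,W,X} ∋ T.
size 2: {S,W}, {S,X}, {W,X}; under {S,W} L still reaches {T} ∋ T.
L↔T cannot be blocked by any observed set — no back-door set.
{A}: (i) intercepts every directed L→T path; (ii) no back-door L→{A}; (iii) {L} blocks every back-door {A}→T. Front-door holds.
P(T|do(L)) = Σ_{A} P(A|L) Σ_{L'} P(T|A,L')P(L').

P(T|do(L)): frontdoor, adjust for {A}.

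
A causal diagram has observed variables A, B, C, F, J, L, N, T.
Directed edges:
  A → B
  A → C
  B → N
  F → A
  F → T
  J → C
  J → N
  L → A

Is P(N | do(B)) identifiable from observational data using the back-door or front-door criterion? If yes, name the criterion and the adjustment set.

P(N|do(B)): backdoor, adjust for ∅.

desc(B)\{B}={N}; candidates ⊆ {A,C,F,J,L,T}.
∅: B⊥N given ∅ in G with B→· removed — back-door holds.
P(N|do(B)) = P(N|B) — no adjustment needed.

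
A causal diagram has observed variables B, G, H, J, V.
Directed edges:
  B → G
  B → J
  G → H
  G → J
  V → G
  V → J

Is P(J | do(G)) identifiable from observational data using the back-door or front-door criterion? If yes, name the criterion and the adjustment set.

P(J|do(G)): backdoor, adjust for {B, V}.

desc(G)\{G}={H,J}; candidates ⊆ {B,V}.
size 0: {}; under {} G still reaches {B,J,V} ∋ J.
size 1: {B}, {V}; under {B} G still reaches {J,V} ∋ J.
{B,V}: G⊥J given {B,V} in G with G→· removed — back-door holds.
P(J|do(G)) = Σ_{B,V} P(J|G,B,V)·P(B,V).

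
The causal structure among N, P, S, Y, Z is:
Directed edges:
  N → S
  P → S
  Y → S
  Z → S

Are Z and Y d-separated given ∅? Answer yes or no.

Bayes-Ball from Z | ∅ reaches {S}.
Y ∉ reach(Z|∅) ⇒ Z ⊥ Y | ∅.

Yes — Z ⊥ Y | ∅.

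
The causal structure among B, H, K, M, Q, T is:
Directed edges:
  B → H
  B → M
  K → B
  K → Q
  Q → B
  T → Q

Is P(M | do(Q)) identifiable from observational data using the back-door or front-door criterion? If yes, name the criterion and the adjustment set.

desc(Q)\{Q}={B,H,M}; candidates ⊆ {K,T}.
size 0: {}; under {} Q still reaches {B,H,K,M,T} ∋ M.
{K}: Q⊥M given {K} in G with Q→· removed — back-door holds.
P(M|do(Q)) = Σ_{K} P(M|Q,K)·P(K).

P(M|do(Q)): backdoor, adjust for {K}.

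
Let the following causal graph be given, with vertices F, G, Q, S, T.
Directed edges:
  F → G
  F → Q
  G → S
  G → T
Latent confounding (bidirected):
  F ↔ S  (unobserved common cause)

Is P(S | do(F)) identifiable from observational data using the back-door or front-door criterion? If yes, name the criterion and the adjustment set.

desc(F)\{F}={G,Q,S,T}; candidates ⊆ {—}.
F↔S: latent back-door arc(s) into F.
size 0: {}; under {} F still reaches {S} ∋ S.
F↔S cannot be blocked by any observed set — no back-door set.
{G}: (i) intercepts every directed F→S path; (ii) no back-door F→{G}; (iii) {F} blocks every back-door {G}→S. Front-door holds.
P(S|do(F)) = Σ_{G} P(G|F) Σ_{F'} P(S|G,F')P(F').

P(S|do(F)): frontdoor, adjust for {G}.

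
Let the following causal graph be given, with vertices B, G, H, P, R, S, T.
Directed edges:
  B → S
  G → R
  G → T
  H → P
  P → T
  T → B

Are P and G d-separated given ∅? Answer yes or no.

Bayes-Ball from P | ∅ reaches {B,H,S,T}.
G ∉ reach(P|∅) ⇒ P ⊥ G | ∅.

Yes — P ⊥ G | ∅.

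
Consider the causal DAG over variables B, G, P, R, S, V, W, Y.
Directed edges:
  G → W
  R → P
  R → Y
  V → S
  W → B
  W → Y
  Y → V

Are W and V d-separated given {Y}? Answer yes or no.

Yes — W ⊥ V | {Y}.

Bayes-Ball from W | {Y} reaches {B,G,P,R}.
V ∉ reach(W|{Y}) ⇒ W ⊥ V | {Y}.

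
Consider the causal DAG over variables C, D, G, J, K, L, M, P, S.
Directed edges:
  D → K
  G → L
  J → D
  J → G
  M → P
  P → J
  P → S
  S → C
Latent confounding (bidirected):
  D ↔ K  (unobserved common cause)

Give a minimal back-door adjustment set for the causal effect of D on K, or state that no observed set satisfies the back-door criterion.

desc(D)\{D}={K}; candidates ⊆ {C,G,J,L,M,P,S}.
D↔K: latent back-door arc(s) into D.
size 0: {}; under {} D still reaches {C,G,J,K,L,M,P,S} ∋ K.
size 1: {C}, {G}, {J} …(+4); under {C} D still reaches {G,J,K,L,M,P,S} ∋ K.
size 2: {C,G}, {C,J}, {C,L} …(+18); under {C,G} D still reaches {J,K,M,P,S} ∋ K.
D↔K cannot be blocked by any observed set — no back-door set.

D→K: no observed back-door set.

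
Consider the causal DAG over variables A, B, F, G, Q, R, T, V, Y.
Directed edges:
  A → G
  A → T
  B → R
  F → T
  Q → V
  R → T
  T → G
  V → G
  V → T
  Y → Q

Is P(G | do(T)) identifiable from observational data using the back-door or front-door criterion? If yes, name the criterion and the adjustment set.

P(G|do(T)): backdoor, adjust for {A, V}.

desc(T)\{T}={G}; candidates ⊆ {A,B,F,Q,R,V,Y}.
size 0: {}; under {} T still reaches {A,B,F,G,Q,R,V,Y} ∋ G.
size 1: {A}, {B}, {F} …(+4); under {A} T still reaches {B,F,G,Q,R,V,Y} ∋ G.
{A,V}: T⊥G given {A,V} in G with T→· removed — back-door holds.
P(G|do(T)) = Σ_{A,V} P(G|T,A,V)·P(A,V).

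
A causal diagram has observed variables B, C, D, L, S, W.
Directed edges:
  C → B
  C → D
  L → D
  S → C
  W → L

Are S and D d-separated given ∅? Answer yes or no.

Bayes-Ball from S | ∅ reaches {B,C,D}.
D ∈ reach(S|∅) ⇒ S ⊥̸ D | ∅.

No — S and D are d-connected given ∅.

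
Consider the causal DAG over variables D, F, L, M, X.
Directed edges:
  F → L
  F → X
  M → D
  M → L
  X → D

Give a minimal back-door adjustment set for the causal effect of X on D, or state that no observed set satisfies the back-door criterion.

desc(X)\{X}={D}; candidates ⊆ {F,L,M}.
∅: X⊥D given ∅ in G with X→· removed — back-door holds.

X→D: minimal back-door set ∅.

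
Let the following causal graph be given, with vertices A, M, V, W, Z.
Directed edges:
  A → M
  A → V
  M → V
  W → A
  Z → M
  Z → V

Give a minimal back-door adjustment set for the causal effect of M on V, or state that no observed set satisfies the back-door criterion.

desc(M)\{M}={V}; candidates ⊆ {A,W,Z}.
size 0: {}; under {} M still reaches {A,V,W,Z} ∋ V.
size 1: {A}, {W}, {Z}; under {A} M still reaches {V,Z} ∋ V.
{A,Z}: M⊥V given {A,Z} in G with M→· removed — back-door holds.

M→V: minimal back-door set {A, Z}.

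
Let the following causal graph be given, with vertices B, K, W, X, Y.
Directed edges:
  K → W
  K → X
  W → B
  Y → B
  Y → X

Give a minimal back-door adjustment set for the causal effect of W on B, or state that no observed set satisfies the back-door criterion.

desc(W)\{W}={B}; candidates ⊆ {K,X,Y}.
∅: W⊥B given ∅ in G with W→· removed — back-door holds.

W→B: minimal back-door set ∅.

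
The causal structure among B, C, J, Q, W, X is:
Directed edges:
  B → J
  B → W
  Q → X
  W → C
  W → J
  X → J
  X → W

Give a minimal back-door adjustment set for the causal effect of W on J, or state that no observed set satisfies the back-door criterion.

W→J: minimal back-door set {B, X}.

desc(W)\{W}={C,J}; candidates ⊆ {B,Q,X}.
size 0: {}; under {} W still reaches {B,J,Q,X} ∋ J.
size 1: {B}, {Q}, {X}; under {B} W still reaches {J,Q,X} ∋ J.
{B,X}: W⊥J given {B,X} in G with W→· removed — back-door holds.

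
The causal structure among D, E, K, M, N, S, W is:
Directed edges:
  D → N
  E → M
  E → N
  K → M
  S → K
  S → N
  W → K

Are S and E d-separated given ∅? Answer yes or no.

Bayes-Ball from S | ∅ reaches {K,M,N}.
E ∉ reach(S|∅) ⇒ S ⊥ E | ∅.

Yes — S ⊥ E | ∅.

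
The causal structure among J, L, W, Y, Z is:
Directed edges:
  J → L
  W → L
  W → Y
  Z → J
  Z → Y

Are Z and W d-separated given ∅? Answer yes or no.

Bayes-Ball from Z | ∅ reaches {J,L,Y}.
W ∉ reach(Z|∅) ⇒ Z ⊥ W | ∅.

Yes — Z ⊥ W | ∅.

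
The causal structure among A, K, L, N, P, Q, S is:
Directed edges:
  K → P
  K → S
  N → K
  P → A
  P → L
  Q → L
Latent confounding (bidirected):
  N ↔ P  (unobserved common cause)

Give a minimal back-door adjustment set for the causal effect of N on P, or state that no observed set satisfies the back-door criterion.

desc(N)\{N}={A,K,L,P,S}; candidates ⊆ {Q}.
N↔P: latent back-door arc(s) into N.
size 0: {}; under {} N still reaches {A,L,P} ∋ P.
size 1: {Q}; under {Q} N still reaches {A,L,P} ∋ P.
N↔P cannot be blocked by any observed set — no back-door set.

N→P: no observed back-door set.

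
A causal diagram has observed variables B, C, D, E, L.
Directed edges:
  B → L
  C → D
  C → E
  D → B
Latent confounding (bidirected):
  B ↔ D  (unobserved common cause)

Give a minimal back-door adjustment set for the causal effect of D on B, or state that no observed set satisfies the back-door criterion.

D→B: no observed back-door set.

desc(D)\{D}={B,L}; candidates ⊆ {C,E}.
D↔B: latent back-door arc(s) into D.
size 0: {}; under {} D still reaches {B,C,E,L} ∋ B.
size 1: {C}, {E}; under {C} D still reaches {B,L} ∋ B.
size 2: {C,E}; under {C,E} D still reaches {B,L} ∋ B.
D↔B cannot be blocked by any observed set — no back-door set.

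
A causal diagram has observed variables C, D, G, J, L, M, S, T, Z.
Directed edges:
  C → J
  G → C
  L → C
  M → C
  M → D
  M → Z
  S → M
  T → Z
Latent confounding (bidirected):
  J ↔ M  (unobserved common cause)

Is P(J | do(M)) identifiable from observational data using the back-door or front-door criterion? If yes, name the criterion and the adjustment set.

P(J|do(M)): frontdoor, adjust for {C}.

desc(M)\{M}={C,D,J,Z}; candidates ⊆ {G,L,S,T}.
M↔J: latent back-door arc(s) into M.
size 0: {}; under {} M still reaches {J,S} ∋ J.
size 1: {G}, {L}, {S} …(+1); under {G} M still reaches {J,S} ∋ J.
size 2: {G,L}, {G,S}, {G,T} …(+3); under {G,L} M still reaches {J,S} ∋ J.
M↔J cannot be blocked by any observed set — no back-door set.
{C}: (i) intercepts every directed M→J path; (ii) no back-door M→{C}; (iii) {M} blocks every back-door {C}→J. Front-door holds.
P(J|do(M)) = Σ_{C} P(C|M) Σ_{M'} P(J|C,M')P(M').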